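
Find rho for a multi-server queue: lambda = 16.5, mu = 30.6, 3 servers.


rho = lambda / (c * mu) = 16.5 / (3 * 30.6) = 0.1797

0.1797


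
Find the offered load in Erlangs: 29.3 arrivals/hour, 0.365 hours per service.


Offered load a = lambda * E[S] = 29.3 * 0.365 = 10.69 Erlangs

10.69 Erlangs


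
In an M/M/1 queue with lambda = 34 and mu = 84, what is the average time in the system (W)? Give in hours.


W = 1/(mu - lambda) = 1/(84 - 34) = 0.02 hours

0.02 hours


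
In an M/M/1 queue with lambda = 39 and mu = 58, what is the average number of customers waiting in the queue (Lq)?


rho = 39/58; Lq = rho^2/(1-rho) = 1.38

1.38


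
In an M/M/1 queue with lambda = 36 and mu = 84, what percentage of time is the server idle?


Idle fraction = (1 - rho) * 100 = (1 - 36/84) * 100 = 57.1%

57.1%


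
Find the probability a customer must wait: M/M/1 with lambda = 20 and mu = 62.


P(wait) = rho = lambda/mu = 20/62 = 0.3226

0.3226


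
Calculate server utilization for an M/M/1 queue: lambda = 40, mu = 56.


rho = lambda/mu = 40/56 = 0.7143

0.7143


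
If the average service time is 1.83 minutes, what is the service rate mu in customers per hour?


mu = 60 / avg_service_time = 60 / 1.83 = 32.79 per hour

32.79 per hour


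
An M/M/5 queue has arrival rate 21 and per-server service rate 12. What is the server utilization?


rho = lambda/(c*mu) = 21/(5*12) = 0.35

0.35


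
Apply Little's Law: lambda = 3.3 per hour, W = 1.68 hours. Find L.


L = lambda * W = 3.3 * 1.68 = 5.54

5.54


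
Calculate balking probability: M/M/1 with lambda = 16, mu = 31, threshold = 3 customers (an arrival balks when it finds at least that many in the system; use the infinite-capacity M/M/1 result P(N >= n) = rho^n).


P(N >= 3) = rho^3 = (16/31)^3 = 0.1375

0.1375


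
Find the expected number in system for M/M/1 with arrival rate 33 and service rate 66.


rho = 33/66; L = rho/(1-rho) = 1.0

1.0


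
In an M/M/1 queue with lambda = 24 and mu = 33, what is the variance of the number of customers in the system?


rho = 24/33; Var(N) = rho/(1-rho)^2 = 9.78

9.78


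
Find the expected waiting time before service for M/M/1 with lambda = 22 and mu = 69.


rho = 22/69; Wq = rho/(mu - lambda) = 0.0068 hours

0.0068 hours


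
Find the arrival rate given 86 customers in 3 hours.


lambda = total arrivals / time = 86 / 3 = 28.67 per hour

28.67 per hour


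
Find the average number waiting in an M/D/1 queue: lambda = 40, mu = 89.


M/D/1: Lq = rho^2 / (2*(1-rho)) where rho = 40/89; Lq = 0.18

0.18


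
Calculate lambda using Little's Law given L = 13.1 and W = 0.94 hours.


lambda = L / W = 13.1 / 0.94 = 13.94 per hour

13.94 per hour


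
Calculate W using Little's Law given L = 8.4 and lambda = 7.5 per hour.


W = L / lambda = 8.4 / 7.5 = 1.12 hours

1.12 hours


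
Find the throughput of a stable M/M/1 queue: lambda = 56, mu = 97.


For a stable queue (lambda < mu), throughput = lambda = 56 per hour

56 per hour


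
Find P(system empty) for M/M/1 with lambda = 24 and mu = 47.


P0 = 1 - rho = 1 - 24/47 = 0.4894

0.4894


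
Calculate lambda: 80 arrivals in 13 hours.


lambda = total arrivals / time = 80 / 13 = 6.15 per hour

6.15 per hour


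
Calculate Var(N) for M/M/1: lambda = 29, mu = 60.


rho = 29/60; Var(N) = rho/(1-rho)^2 = 1.81

1.81


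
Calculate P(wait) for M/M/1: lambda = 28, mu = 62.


P(wait) = rho = lambda/mu = 28/62 = 0.4516

0.4516


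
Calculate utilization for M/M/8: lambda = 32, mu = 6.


rho = lambda/(c*mu) = 32/(8*6) = 0.6667

0.6667


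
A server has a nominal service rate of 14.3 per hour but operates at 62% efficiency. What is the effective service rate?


Effective rate = mu * efficiency = 14.3 * 0.62 = 8.87 per hour

8.87 per hour


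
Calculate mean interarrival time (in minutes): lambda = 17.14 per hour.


Mean interarrival time = 60/lambda = 60/17.14 = 3.5 minutes

3.5 minutes


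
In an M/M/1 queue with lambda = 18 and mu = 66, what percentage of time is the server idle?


Idle fraction = (1 - rho) * 100 = (1 - 18/66) * 100 = 72.7%

72.7%


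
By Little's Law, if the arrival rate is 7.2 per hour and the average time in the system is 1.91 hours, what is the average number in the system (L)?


L = lambda * W = 7.2 * 1.91 = 13.75

13.75


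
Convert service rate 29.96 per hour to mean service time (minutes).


Mean service time = 60/mu = 60/29.96 = 2.0 minutes

2.0 minutes


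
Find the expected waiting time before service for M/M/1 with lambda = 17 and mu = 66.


rho = 17/66; Wq = rho/(mu - lambda) = 0.0053 hours

0.0053 hours


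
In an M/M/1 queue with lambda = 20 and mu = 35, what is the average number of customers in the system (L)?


rho = 20/35; L = rho/(1-rho) = 1.33

1.33


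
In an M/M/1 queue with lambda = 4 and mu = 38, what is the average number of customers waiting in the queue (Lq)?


rho = 4/38; Lq = rho^2/(1-rho) = 0.01

0.01


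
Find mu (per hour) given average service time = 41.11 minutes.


mu = 60 / avg_service_time = 60 / 41.11 = 1.46 per hour

1.46 per hour


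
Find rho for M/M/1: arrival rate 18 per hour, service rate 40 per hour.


rho = lambda/mu = 18/40 = 0.45

0.45


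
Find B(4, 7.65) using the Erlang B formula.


B(N,A) = (A^N/N!) / sum(A^k/k!, k=0..N) with N=4, A=7.65 = 0.5591

0.5591


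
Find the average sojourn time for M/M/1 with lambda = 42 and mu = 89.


W = 1/(mu - lambda) = 1/(89 - 42) = 0.0213 hours

0.0213 hours


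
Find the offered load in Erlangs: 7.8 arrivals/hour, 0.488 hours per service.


Offered load a = lambda * E[S] = 7.8 * 0.488 = 3.81 Erlangs

3.81 Erlangs


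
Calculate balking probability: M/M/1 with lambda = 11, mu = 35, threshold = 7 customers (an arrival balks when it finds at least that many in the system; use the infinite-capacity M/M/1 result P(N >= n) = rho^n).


P(N >= 7) = rho^7 = (11/35)^7 = 0.0003

0.0003


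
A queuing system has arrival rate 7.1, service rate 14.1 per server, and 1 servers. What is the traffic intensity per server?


rho = lambda / (c * mu) = 7.1 / (1 * 14.1) = 0.5035

0.5035


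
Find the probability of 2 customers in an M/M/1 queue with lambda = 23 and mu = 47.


rho = 23/47; P(n) = (1-rho)*rho^n = (1-23/47)*(23/47)^2 = 0.1223

0.1223


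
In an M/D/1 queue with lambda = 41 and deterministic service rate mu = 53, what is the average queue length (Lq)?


M/D/1: Lq = rho^2 / (2*(1-rho)) where rho = 41/53; Lq = 1.32

1.32


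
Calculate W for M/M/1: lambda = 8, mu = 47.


W = 1/(mu - lambda) = 1/(47 - 8) = 0.0256 hours

0.0256 hours


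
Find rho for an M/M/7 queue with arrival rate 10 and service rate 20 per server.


rho = lambda/(c*mu) = 10/(7*20) = 0.0714

0.0714


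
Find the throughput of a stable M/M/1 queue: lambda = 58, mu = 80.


For a stable queue (lambda < mu), throughput = lambda = 58 per hour

58 per hour


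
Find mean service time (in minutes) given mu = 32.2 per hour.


Mean service time = 60/mu = 60/32.2 = 1.86 minutes

1.86 minutes


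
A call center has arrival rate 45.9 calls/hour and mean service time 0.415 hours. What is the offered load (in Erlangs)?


Offered load a = lambda * E[S] = 45.9 * 0.415 = 19.05 Erlangs

19.05 Erlangs


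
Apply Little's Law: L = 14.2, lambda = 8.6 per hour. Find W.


W = L / lambda = 14.2 / 8.6 = 1.6512 hours

1.6512 hours


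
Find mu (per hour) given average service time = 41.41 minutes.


mu = 60 / avg_service_time = 60 / 41.41 = 1.45 per hour

1.45 per hour


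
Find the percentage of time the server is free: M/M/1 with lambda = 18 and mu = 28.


Idle fraction = (1 - rho) * 100 = (1 - 18/28) * 100 = 35.7%

35.7%


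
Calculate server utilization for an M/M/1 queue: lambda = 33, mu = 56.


rho = lambda/mu = 33/56 = 0.5893

0.5893


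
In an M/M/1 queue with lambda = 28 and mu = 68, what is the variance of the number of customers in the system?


rho = 28/68; Var(N) = rho/(1-rho)^2 = 1.19

1.19


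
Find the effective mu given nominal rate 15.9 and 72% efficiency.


Effective rate = mu * efficiency = 15.9 * 0.72 = 11.45 per hour

11.45 per hour


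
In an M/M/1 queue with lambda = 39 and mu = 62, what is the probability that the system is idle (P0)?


P0 = 1 - rho = 1 - 39/62 = 0.371

0.371


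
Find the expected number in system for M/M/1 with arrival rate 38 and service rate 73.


rho = 38/73; L = rho/(1-rho) = 1.09

1.09


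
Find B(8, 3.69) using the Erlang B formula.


B(N,A) = (A^N/N!) / sum(A^k/k!, k=0..N) with N=8, A=3.69 = 0.0216

0.0216


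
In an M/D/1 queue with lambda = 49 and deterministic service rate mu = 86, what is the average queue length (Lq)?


M/D/1: Lq = rho^2 / (2*(1-rho)) where rho = 49/86; Lq = 0.38

0.38


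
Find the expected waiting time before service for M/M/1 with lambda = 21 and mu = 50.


rho = 21/50; Wq = rho/(mu - lambda) = 0.0145 hours

0.0145 hours


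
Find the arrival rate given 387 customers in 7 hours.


lambda = total arrivals / time = 387 / 7 = 55.29 per hour

55.29 per hour


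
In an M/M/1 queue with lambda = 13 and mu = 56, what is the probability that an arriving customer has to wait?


P(wait) = rho = lambda/mu = 13/56 = 0.2321

0.2321


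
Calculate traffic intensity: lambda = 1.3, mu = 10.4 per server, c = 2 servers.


rho = lambda / (c * mu) = 1.3 / (2 * 10.4) = 0.0625

0.0625


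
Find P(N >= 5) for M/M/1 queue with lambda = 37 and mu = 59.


P(N >= 5) = rho^5 = (37/59)^5 = 0.097

0.097


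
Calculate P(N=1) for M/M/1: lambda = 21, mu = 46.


rho = 21/46; P(n) = (1-rho)*rho^n = (1-21/46)*(21/46)^1 = 0.2481

0.2481


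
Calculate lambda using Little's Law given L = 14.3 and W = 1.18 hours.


lambda = L / W = 14.3 / 1.18 = 12.12 per hour

12.12 per hour


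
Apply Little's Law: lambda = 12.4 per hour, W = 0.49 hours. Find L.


L = lambda * W = 12.4 * 0.49 = 6.08

6.08


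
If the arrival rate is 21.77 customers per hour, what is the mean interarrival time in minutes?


Mean interarrival time = 60/lambda = 60/21.77 = 2.76 minutes

2.76 minutes


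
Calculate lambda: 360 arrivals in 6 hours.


lambda = total arrivals / time = 360 / 6 = 60.0 per hour

60.0 per hour


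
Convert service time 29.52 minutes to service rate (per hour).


mu = 60 / avg_service_time = 60 / 29.52 = 2.03 per hour

2.03 per hour


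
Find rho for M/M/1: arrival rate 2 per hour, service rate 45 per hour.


rho = lambda/mu = 2/45 = 0.0444

0.0444


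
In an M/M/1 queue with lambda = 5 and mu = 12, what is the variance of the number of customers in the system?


rho = 5/12; Var(N) = rho/(1-rho)^2 = 1.22

1.22


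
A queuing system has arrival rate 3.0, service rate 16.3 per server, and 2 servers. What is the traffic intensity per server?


rho = lambda / (c * mu) = 3.0 / (2 * 16.3) = 0.092

0.092


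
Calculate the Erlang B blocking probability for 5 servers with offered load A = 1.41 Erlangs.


B(N,A) = (A^N/N!) / sum(A^k/k!, k=0..N) with N=5, A=1.41 = 0.0114

0.0114


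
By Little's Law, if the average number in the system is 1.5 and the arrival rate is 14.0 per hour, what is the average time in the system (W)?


W = L / lambda = 1.5 / 14.0 = 0.1071 hours

0.1071 hours


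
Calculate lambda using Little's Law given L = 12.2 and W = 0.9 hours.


lambda = L / W = 12.2 / 0.9 = 13.56 per hour

13.56 per hour


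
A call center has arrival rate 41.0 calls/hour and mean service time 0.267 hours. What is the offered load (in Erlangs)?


Offered load a = lambda * E[S] = 41.0 * 0.267 = 10.95 Erlangs

10.95 Erlangs


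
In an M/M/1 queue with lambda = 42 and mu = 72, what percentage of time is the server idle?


Idle fraction = (1 - rho) * 100 = (1 - 42/72) * 100 = 41.7%

41.7%


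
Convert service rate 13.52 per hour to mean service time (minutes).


Mean service time = 60/mu = 60/13.52 = 4.44 minutes

4.44 minutes


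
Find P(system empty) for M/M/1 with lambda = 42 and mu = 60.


P0 = 1 - rho = 1 - 42/60 = 0.3

0.3


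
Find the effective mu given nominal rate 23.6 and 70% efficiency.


Effective rate = mu * efficiency = 23.6 * 0.7 = 16.52 per hour

16.52 per hour


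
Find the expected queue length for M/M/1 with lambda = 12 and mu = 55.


rho = 12/55; Lq = rho^2/(1-rho) = 0.06

0.06


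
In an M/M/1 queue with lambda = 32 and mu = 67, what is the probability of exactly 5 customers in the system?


rho = 32/67; P(n) = (1-rho)*rho^n = (1-32/67)*(32/67)^5 = 0.013

0.013


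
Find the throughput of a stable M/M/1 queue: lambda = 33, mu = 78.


For a stable queue (lambda < mu), throughput = lambda = 33 per hour

33 per hour


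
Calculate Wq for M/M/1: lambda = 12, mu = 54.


rho = 12/54; Wq = rho/(mu - lambda) = 0.0053 hours

0.0053 hours


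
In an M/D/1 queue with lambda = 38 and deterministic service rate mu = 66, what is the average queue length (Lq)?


M/D/1: Lq = rho^2 / (2*(1-rho)) where rho = 38/66; Lq = 0.39

0.39


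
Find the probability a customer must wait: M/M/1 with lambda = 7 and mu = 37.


P(wait) = rho = lambda/mu = 7/37 = 0.1892

0.1892


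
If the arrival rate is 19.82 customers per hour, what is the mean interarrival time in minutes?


Mean interarrival time = 60/lambda = 60/19.82 = 3.03 minutes

3.03 minutes


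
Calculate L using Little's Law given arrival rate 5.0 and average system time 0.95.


L = lambda * W = 5.0 * 0.95 = 4.75

4.75


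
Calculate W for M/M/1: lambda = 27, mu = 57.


W = 1/(mu - lambda) = 1/(57 - 27) = 0.0333 hours

0.0333 hours


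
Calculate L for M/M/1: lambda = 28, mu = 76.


rho = 28/76; L = rho/(1-rho) = 0.58

0.58


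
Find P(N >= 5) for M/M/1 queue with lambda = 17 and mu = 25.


P(N >= 5) = rho^5 = (17/25)^5 = 0.1454

0.1454


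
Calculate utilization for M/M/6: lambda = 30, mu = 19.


rho = lambda/(c*mu) = 30/(6*19) = 0.2632

0.2632


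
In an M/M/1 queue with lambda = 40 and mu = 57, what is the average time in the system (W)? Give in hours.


W = 1/(mu - lambda) = 1/(57 - 40) = 0.0588 hours

0.0588 hours


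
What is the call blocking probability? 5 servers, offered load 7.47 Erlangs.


B(N,A) = (A^N/N!) / sum(A^k/k!, k=0..N) with N=5, A=7.47 = 0.4514

0.4514


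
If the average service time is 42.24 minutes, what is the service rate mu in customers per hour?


mu = 60 / avg_service_time = 60 / 42.24 = 1.42 per hour

1.42 per hour


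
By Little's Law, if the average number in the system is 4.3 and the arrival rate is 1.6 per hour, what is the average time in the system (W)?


W = L / lambda = 4.3 / 1.6 = 2.6875 hours

2.6875 hours


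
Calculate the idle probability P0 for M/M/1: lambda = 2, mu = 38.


P0 = 1 - rho = 1 - 2/38 = 0.9474

0.9474


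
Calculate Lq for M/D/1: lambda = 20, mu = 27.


M/D/1: Lq = rho^2 / (2*(1-rho)) where rho = 20/27; Lq = 1.06

1.06


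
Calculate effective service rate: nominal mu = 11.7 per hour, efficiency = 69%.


Effective rate = mu * efficiency = 11.7 * 0.69 = 8.07 per hour

8.07 per hour


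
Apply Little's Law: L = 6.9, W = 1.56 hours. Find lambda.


lambda = L / W = 6.9 / 1.56 = 4.42 per hour

4.42 per hour


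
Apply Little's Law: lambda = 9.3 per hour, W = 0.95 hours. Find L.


L = lambda * W = 9.3 * 0.95 = 8.84

8.84


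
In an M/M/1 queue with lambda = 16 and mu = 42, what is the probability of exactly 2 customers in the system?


rho = 16/42; P(n) = (1-rho)*rho^n = (1-16/42)*(16/42)^2 = 0.0898

0.0898


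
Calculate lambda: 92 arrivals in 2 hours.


lambda = total arrivals / time = 92 / 2 = 46.0 per hour

46.0 per hour


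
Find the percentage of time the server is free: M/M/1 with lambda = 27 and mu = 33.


Idle fraction = (1 - rho) * 100 = (1 - 27/33) * 100 = 18.2%

18.2%


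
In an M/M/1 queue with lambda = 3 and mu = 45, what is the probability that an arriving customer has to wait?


P(wait) = rho = lambda/mu = 3/45 = 0.0667

0.0667


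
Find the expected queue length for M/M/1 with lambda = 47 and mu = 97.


rho = 47/97; Lq = rho^2/(1-rho) = 0.46

0.46


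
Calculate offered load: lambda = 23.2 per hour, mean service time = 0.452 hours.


Offered load a = lambda * E[S] = 23.2 * 0.452 = 10.49 Erlangs

10.49 Erlangs


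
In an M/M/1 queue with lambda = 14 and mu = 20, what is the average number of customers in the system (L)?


rho = 14/20; L = rho/(1-rho) = 2.33

2.33


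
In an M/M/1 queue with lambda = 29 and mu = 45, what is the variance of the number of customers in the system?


rho = 29/45; Var(N) = rho/(1-rho)^2 = 5.1

5.1


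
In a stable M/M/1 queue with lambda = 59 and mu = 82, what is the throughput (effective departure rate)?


For a stable queue (lambda < mu), throughput = lambda = 59 per hour

59 per hour


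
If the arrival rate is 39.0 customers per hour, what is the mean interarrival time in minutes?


Mean interarrival time = 60/lambda = 60/39.0 = 1.54 minutes

1.54 minutes


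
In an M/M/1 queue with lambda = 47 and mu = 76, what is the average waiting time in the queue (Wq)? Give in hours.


rho = 47/76; Wq = rho/(mu - lambda) = 0.0213 hours

0.0213 hours


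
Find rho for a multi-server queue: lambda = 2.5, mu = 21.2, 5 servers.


rho = lambda / (c * mu) = 2.5 / (5 * 21.2) = 0.0236

0.0236


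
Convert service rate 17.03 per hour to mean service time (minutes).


Mean service time = 60/mu = 60/17.03 = 3.52 minutes

3.52 minutes


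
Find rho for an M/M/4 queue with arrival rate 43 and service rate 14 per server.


rho = lambda/(c*mu) = 43/(4*14) = 0.7679

0.7679


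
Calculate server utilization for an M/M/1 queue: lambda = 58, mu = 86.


rho = lambda/mu = 58/86 = 0.6744

0.6744


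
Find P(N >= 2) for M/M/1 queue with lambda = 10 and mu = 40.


P(N >= 2) = rho^2 = (10/40)^2 = 0.0625

0.0625


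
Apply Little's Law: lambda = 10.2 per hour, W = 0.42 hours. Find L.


L = lambda * W = 10.2 * 0.42 = 4.28

4.28


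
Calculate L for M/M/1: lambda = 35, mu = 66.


rho = 35/66; L = rho/(1-rho) = 1.13

1.13


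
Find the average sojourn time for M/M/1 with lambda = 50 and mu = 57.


W = 1/(mu - lambda) = 1/(57 - 50) = 0.1429 hours

0.1429 hours


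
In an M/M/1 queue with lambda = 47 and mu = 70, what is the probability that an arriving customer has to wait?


P(wait) = rho = lambda/mu = 47/70 = 0.6714

0.6714


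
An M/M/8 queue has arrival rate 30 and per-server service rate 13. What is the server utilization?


rho = lambda/(c*mu) = 30/(8*13) = 0.2885

0.2885


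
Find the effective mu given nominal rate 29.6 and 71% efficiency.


Effective rate = mu * efficiency = 29.6 * 0.71 = 21.02 per hour

21.02 per hour


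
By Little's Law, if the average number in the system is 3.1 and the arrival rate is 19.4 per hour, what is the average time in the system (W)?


W = L / lambda = 3.1 / 19.4 = 0.1598 hours

0.1598 hours


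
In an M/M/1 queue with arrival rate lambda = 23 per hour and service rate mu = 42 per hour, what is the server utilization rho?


rho = lambda/mu = 23/42 = 0.5476

0.5476


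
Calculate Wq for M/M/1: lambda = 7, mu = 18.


rho = 7/18; Wq = rho/(mu - lambda) = 0.0354 hours

0.0354 hours


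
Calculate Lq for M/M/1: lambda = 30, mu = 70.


rho = 30/70; Lq = rho^2/(1-rho) = 0.32

0.32


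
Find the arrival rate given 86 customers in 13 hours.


lambda = total arrivals / time = 86 / 13 = 6.62 per hour

6.62 per hour


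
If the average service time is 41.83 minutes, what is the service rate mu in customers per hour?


mu = 60 / avg_service_time = 60 / 41.83 = 1.43 per hour

1.43 per hour


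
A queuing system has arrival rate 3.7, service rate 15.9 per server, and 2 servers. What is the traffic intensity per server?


rho = lambda / (c * mu) = 3.7 / (2 * 15.9) = 0.1164

0.1164


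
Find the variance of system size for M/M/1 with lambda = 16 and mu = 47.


rho = 16/47; Var(N) = rho/(1-rho)^2 = 0.78

0.78


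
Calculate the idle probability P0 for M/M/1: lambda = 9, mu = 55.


P0 = 1 - rho = 1 - 9/55 = 0.8364

0.8364


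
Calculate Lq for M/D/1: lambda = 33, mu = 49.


M/D/1: Lq = rho^2 / (2*(1-rho)) where rho = 33/49; Lq = 0.69

0.69


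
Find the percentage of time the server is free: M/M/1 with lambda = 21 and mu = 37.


Idle fraction = (1 - rho) * 100 = (1 - 21/37) * 100 = 43.2%

43.2%


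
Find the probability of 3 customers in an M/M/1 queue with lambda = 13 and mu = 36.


rho = 13/36; P(n) = (1-rho)*rho^n = (1-13/36)*(13/36)^3 = 0.0301

0.0301


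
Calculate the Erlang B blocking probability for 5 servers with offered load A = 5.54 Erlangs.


B(N,A) = (A^N/N!) / sum(A^k/k!, k=0..N) with N=5, A=5.54 = 0.3271

0.3271


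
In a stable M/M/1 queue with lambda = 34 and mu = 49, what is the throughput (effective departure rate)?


For a stable queue (lambda < mu), throughput = lambda = 34 per hour

34 per hour


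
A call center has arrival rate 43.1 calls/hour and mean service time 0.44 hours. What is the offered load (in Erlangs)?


Offered load a = lambda * E[S] = 43.1 * 0.44 = 18.96 Erlangs

18.96 Erlangs


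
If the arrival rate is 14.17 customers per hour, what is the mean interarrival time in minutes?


Mean interarrival time = 60/lambda = 60/14.17 = 4.23 minutes

4.23 minutes


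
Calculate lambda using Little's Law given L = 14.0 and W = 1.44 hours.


lambda = L / W = 14.0 / 1.44 = 9.72 per hour

9.72 per hour


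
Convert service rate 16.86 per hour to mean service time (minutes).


Mean service time = 60/mu = 60/16.86 = 3.56 minutes

3.56 minutes


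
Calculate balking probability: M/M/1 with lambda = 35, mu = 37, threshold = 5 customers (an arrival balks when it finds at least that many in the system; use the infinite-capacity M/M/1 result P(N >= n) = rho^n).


P(N >= 5) = rho^5 = (35/37)^5 = 0.7574

0.7574


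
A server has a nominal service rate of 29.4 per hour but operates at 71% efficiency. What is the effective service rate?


Effective rate = mu * efficiency = 29.4 * 0.71 = 20.87 per hour

20.87 per hour


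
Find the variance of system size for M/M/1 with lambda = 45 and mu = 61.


rho = 45/61; Var(N) = rho/(1-rho)^2 = 10.72

10.72


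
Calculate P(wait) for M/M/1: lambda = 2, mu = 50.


P(wait) = rho = lambda/mu = 2/50 = 0.04

0.04


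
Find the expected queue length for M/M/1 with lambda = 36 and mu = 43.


rho = 36/43; Lq = rho^2/(1-rho) = 4.31

4.31


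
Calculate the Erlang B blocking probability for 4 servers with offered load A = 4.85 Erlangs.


B(N,A) = (A^N/N!) / sum(A^k/k!, k=0..N) with N=4, A=4.85 = 0.3863

0.3863


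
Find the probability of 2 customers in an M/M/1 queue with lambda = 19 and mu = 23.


rho = 19/23; P(n) = (1-rho)*rho^n = (1-19/23)*(19/23)^2 = 0.1187

0.1187


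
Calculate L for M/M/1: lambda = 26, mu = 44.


rho = 26/44; L = rho/(1-rho) = 1.44

1.44


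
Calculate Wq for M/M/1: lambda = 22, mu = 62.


rho = 22/62; Wq = rho/(mu - lambda) = 0.0089 hours

0.0089 hours


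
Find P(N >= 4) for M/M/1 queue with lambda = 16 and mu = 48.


P(N >= 4) = rho^4 = (16/48)^4 = 0.0123

0.0123


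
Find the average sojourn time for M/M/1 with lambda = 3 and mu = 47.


W = 1/(mu - lambda) = 1/(47 - 3) = 0.0227 hours

0.0227 hours


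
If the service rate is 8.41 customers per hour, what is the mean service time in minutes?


Mean service time = 60/mu = 60/8.41 = 7.13 minutes

7.13 minutes


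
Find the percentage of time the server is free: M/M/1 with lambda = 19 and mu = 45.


Idle fraction = (1 - rho) * 100 = (1 - 19/45) * 100 = 57.8%

57.8%


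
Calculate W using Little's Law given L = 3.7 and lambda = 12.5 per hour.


W = L / lambda = 3.7 / 12.5 = 0.296 hours

0.296 hours


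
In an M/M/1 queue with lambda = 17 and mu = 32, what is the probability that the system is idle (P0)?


P0 = 1 - rho = 1 - 17/32 = 0.4688

0.4688


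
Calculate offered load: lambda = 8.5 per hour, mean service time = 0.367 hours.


Offered load a = lambda * E[S] = 8.5 * 0.367 = 3.12 Erlangs

3.12 Erlangs


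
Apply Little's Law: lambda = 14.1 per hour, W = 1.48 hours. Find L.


L = lambda * W = 14.1 * 1.48 = 20.87

20.87


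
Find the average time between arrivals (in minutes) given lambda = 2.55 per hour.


Mean interarrival time = 60/lambda = 60/2.55 = 23.53 minutes

23.53 minutes


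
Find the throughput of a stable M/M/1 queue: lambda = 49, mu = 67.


For a stable queue (lambda < mu), throughput = lambda = 49 per hour

49 per hour


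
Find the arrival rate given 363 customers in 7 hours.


lambda = total arrivals / time = 363 / 7 = 51.86 per hour

51.86 per hour


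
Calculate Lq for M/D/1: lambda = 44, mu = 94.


M/D/1: Lq = rho^2 / (2*(1-rho)) where rho = 44/94; Lq = 0.21

0.21


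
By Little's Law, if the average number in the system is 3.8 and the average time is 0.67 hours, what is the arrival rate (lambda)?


lambda = L / W = 3.8 / 0.67 = 5.67 per hour

5.67 per hour


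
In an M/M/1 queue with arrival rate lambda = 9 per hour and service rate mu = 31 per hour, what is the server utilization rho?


rho = lambda/mu = 9/31 = 0.2903

0.2903


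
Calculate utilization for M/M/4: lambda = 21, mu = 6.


rho = lambda/(c*mu) = 21/(4*6) = 0.875

0.875


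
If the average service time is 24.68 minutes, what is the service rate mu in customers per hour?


mu = 60 / avg_service_time = 60 / 24.68 = 2.43 per hour

2.43 per hour


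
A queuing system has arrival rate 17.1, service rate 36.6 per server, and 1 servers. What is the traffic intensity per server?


rho = lambda / (c * mu) = 17.1 / (1 * 36.6) = 0.4672

0.4672


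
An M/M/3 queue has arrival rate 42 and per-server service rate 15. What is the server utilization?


rho = lambda/(c*mu) = 42/(3*15) = 0.9333

0.9333


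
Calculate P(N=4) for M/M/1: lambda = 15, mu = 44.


rho = 15/44; P(n) = (1-rho)*rho^n = (1-15/44)*(15/44)^4 = 0.0089

0.0089


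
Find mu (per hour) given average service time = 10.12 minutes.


mu = 60 / avg_service_time = 60 / 10.12 = 5.93 per hour

5.93 per hour


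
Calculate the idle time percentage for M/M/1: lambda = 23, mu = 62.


Idle fraction = (1 - rho) * 100 = (1 - 23/62) * 100 = 62.9%

62.9%


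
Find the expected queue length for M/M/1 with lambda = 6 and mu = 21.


rho = 6/21; Lq = rho^2/(1-rho) = 0.11

0.11


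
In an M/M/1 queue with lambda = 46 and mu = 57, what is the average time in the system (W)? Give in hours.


W = 1/(mu - lambda) = 1/(57 - 46) = 0.0909 hours

0.0909 hours


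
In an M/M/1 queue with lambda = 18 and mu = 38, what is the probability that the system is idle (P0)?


P0 = 1 - rho = 1 - 18/38 = 0.5263

0.5263


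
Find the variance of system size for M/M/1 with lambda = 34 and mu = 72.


rho = 34/72; Var(N) = rho/(1-rho)^2 = 1.7

1.7


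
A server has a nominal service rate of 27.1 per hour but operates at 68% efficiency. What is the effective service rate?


Effective rate = mu * efficiency = 27.1 * 0.68 = 18.43 per hour

18.43 per hour


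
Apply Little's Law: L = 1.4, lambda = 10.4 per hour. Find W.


W = L / lambda = 1.4 / 10.4 = 0.1346 hours

0.1346 hours


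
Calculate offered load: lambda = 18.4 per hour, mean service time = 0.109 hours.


Offered load a = lambda * E[S] = 18.4 * 0.109 = 2.01 Erlangs

2.01 Erlangs


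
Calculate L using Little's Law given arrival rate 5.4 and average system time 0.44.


L = lambda * W = 5.4 * 0.44 = 2.38

2.38


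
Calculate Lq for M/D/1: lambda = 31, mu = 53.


M/D/1: Lq = rho^2 / (2*(1-rho)) where rho = 31/53; Lq = 0.41

0.41


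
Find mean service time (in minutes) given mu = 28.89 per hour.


Mean service time = 60/mu = 60/28.89 = 2.08 minutes

2.08 minutes


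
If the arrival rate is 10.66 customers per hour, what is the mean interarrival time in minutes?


Mean interarrival time = 60/lambda = 60/10.66 = 5.63 minutes

5.63 minutes


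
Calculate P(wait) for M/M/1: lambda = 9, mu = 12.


P(wait) = rho = lambda/mu = 9/12 = 0.75

0.75


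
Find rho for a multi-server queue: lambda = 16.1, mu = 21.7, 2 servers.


rho = lambda / (c * mu) = 16.1 / (2 * 21.7) = 0.371

0.371


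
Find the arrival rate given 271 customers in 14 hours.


lambda = total arrivals / time = 271 / 14 = 19.36 per hour

19.36 per hour


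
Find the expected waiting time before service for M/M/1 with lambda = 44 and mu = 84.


rho = 44/84; Wq = rho/(mu - lambda) = 0.0131 hours

0.0131 hours


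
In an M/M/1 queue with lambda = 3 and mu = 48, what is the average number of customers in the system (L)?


rho = 3/48; L = rho/(1-rho) = 0.07

0.07


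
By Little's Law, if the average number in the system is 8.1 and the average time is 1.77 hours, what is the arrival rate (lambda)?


lambda = L / W = 8.1 / 1.77 = 4.58 per hour

4.58 per hour


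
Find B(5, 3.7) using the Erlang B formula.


B(N,A) = (A^N/N!) / sum(A^k/k!, k=0..N) with N=5, A=3.7 = 0.1721

0.1721


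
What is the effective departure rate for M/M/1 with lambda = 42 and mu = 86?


For a stable queue (lambda < mu), throughput = lambda = 42 per hour

42 per hour


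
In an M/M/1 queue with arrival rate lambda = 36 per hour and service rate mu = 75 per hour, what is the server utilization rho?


rho = lambda/mu = 36/75 = 0.48

0.48


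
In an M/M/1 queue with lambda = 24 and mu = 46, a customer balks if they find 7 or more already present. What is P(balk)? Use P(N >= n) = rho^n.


P(N >= 7) = rho^7 = (24/46)^7 = 0.0105

0.0105


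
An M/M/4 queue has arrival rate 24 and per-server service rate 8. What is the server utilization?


rho = lambda/(c*mu) = 24/(4*8) = 0.75

0.75


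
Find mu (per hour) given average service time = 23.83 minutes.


mu = 60 / avg_service_time = 60 / 23.83 = 2.52 per hour

2.52 per hour


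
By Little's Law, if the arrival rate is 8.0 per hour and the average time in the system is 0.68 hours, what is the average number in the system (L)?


L = lambda * W = 8.0 * 0.68 = 5.44

5.44


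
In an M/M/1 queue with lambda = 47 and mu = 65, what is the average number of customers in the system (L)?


rho = 47/65; L = rho/(1-rho) = 2.61

2.61


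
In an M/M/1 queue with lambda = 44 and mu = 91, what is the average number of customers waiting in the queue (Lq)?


rho = 44/91; Lq = rho^2/(1-rho) = 0.45

0.45


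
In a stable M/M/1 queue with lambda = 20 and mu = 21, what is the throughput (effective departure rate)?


For a stable queue (lambda < mu), throughput = lambda = 20 per hour

20 per hour


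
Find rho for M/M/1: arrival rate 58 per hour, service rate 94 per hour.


rho = lambda/mu = 58/94 = 0.617

0.617


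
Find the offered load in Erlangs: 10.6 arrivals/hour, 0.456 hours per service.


Offered load a = lambda * E[S] = 10.6 * 0.456 = 4.83 Erlangs

4.83 Erlangs


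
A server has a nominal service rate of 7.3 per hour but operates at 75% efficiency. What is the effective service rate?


Effective rate = mu * efficiency = 7.3 * 0.75 = 5.48 per hour

5.48 per hour


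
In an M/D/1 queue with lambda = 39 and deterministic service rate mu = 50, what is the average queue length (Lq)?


M/D/1: Lq = rho^2 / (2*(1-rho)) where rho = 39/50; Lq = 1.38

1.38


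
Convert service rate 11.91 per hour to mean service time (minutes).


Mean service time = 60/mu = 60/11.91 = 5.04 minutes

5.04 minutes


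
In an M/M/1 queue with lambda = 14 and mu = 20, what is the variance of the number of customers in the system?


rho = 14/20; Var(N) = rho/(1-rho)^2 = 7.78

7.78


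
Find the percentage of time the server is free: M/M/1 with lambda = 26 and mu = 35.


Idle fraction = (1 - rho) * 100 = (1 - 26/35) * 100 = 25.7%

25.7%


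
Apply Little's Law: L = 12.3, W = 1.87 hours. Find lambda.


lambda = L / W = 12.3 / 1.87 = 6.58 per hour

6.58 per hour


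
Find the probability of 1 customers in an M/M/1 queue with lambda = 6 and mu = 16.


rho = 6/16; P(n) = (1-rho)*rho^n = (1-6/16)*(6/16)^1 = 0.2344

0.2344


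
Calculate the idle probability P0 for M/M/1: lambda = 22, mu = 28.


P0 = 1 - rho = 1 - 22/28 = 0.2143

0.2143


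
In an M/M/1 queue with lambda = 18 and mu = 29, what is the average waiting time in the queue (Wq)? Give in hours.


rho = 18/29; Wq = rho/(mu - lambda) = 0.0564 hours

0.0564 hours


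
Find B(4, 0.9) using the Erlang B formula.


B(N,A) = (A^N/N!) / sum(A^k/k!, k=0..N) with N=4, A=0.9 = 0.0111

0.0111


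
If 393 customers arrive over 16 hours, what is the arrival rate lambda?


lambda = total arrivals / time = 393 / 16 = 24.56 per hour

24.56 per hour


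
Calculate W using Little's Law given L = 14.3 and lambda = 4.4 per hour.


W = L / lambda = 14.3 / 4.4 = 3.25 hours

3.25 hours


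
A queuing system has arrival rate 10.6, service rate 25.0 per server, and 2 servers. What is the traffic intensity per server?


rho = lambda / (c * mu) = 10.6 / (2 * 25.0) = 0.212

0.212


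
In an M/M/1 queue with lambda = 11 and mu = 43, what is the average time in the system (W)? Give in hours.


W = 1/(mu - lambda) = 1/(43 - 11) = 0.0313 hours

0.0313 hours


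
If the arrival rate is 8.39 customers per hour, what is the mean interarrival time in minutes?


Mean interarrival time = 60/lambda = 60/8.39 = 7.15 minutes

7.15 minutes


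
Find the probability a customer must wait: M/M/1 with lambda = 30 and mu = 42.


P(wait) = rho = lambda/mu = 30/42 = 0.7143

0.7143


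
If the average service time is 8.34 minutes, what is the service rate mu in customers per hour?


mu = 60 / avg_service_time = 60 / 8.34 = 7.19 per hour

7.19 per hour


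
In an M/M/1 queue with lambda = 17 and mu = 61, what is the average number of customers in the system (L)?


rho = 17/61; L = rho/(1-rho) = 0.39

0.39


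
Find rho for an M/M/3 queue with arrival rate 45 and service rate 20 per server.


rho = lambda/(c*mu) = 45/(3*20) = 0.75

0.75


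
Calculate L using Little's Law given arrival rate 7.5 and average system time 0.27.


L = lambda * W = 7.5 * 0.27 = 2.03

2.03


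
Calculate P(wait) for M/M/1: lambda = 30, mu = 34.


P(wait) = rho = lambda/mu = 30/34 = 0.8824

0.8824


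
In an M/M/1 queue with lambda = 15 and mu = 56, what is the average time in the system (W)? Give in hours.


W = 1/(mu - lambda) = 1/(56 - 15) = 0.0244 hours

0.0244 hours


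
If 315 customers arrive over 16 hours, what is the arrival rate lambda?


lambda = total arrivals / time = 315 / 16 = 19.69 per hour

19.69 per hour


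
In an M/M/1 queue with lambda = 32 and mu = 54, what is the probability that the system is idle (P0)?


P0 = 1 - rho = 1 - 32/54 = 0.4074

0.4074


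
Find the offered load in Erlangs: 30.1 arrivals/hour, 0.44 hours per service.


Offered load a = lambda * E[S] = 30.1 * 0.44 = 13.24 Erlangs

13.24 Erlangs


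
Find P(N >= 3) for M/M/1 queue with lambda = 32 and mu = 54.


P(N >= 3) = rho^3 = (32/54)^3 = 0.2081

0.2081


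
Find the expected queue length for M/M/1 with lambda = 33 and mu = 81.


rho = 33/81; Lq = rho^2/(1-rho) = 0.28

0.28


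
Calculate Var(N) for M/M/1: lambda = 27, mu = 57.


rho = 27/57; Var(N) = rho/(1-rho)^2 = 1.71

1.71


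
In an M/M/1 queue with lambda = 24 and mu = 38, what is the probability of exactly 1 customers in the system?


rho = 24/38; P(n) = (1-rho)*rho^n = (1-24/38)*(24/38)^1 = 0.2327

0.2327


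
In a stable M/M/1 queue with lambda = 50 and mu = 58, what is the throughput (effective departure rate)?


For a stable queue (lambda < mu), throughput = lambda = 50 per hour

50 per hour


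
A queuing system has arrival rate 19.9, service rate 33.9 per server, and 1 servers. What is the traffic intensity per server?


rho = lambda / (c * mu) = 19.9 / (1 * 33.9) = 0.587

0.587


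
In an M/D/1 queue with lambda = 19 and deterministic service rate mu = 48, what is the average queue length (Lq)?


M/D/1: Lq = rho^2 / (2*(1-rho)) where rho = 19/48; Lq = 0.13

0.13


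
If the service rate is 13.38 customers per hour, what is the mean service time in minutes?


Mean service time = 60/mu = 60/13.38 = 4.48 minutes

4.48 minutes


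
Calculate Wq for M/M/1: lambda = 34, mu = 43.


rho = 34/43; Wq = rho/(mu - lambda) = 0.0879 hours

0.0879 hours


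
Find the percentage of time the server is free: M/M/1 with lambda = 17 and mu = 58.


Idle fraction = (1 - rho) * 100 = (1 - 17/58) * 100 = 70.7%

70.7%


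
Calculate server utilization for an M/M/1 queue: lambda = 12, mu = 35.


rho = lambda/mu = 12/35 = 0.3429

0.3429


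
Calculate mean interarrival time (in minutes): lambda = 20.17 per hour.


Mean interarrival time = 60/lambda = 60/20.17 = 2.97 minutes

2.97 minutes


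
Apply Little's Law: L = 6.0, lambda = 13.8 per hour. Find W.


W = L / lambda = 6.0 / 13.8 = 0.4348 hours

0.4348 hours


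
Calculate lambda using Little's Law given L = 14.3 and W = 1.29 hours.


lambda = L / W = 14.3 / 1.29 = 11.09 per hour

11.09 per hour


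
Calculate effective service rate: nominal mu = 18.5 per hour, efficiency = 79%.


Effective rate = mu * efficiency = 18.5 * 0.79 = 14.62 per hour

14.62 per hour


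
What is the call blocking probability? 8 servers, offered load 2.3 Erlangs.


B(N,A) = (A^N/N!) / sum(A^k/k!, k=0..N) with N=8, A=2.3 = 0.0019

0.0019


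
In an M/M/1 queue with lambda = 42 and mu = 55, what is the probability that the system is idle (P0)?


P0 = 1 - rho = 1 - 42/55 = 0.2364

0.2364


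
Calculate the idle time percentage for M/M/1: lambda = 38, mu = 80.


Idle fraction = (1 - rho) * 100 = (1 - 38/80) * 100 = 52.5%

52.5%


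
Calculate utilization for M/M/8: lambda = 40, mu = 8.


rho = lambda/(c*mu) = 40/(8*8) = 0.625

0.625


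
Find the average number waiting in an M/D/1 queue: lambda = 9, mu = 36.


M/D/1: Lq = rho^2 / (2*(1-rho)) where rho = 9/36; Lq = 0.04

0.04


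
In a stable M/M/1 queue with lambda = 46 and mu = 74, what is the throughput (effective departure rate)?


For a stable queue (lambda < mu), throughput = lambda = 46 per hour

46 per hour


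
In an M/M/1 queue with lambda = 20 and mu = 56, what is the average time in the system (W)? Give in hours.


W = 1/(mu - lambda) = 1/(56 - 20) = 0.0278 hours

0.0278 hours


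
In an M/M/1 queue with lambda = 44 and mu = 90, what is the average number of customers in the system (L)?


rho = 44/90; L = rho/(1-rho) = 0.96

0.96


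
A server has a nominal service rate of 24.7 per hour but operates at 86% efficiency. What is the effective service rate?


Effective rate = mu * efficiency = 24.7 * 0.86 = 21.24 per hour

21.24 per hour


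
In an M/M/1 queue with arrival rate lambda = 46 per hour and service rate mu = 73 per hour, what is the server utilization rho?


rho = lambda/mu = 46/73 = 0.6301

0.6301


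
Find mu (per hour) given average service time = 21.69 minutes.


mu = 60 / avg_service_time = 60 / 21.69 = 2.77 per hour

2.77 per hour
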